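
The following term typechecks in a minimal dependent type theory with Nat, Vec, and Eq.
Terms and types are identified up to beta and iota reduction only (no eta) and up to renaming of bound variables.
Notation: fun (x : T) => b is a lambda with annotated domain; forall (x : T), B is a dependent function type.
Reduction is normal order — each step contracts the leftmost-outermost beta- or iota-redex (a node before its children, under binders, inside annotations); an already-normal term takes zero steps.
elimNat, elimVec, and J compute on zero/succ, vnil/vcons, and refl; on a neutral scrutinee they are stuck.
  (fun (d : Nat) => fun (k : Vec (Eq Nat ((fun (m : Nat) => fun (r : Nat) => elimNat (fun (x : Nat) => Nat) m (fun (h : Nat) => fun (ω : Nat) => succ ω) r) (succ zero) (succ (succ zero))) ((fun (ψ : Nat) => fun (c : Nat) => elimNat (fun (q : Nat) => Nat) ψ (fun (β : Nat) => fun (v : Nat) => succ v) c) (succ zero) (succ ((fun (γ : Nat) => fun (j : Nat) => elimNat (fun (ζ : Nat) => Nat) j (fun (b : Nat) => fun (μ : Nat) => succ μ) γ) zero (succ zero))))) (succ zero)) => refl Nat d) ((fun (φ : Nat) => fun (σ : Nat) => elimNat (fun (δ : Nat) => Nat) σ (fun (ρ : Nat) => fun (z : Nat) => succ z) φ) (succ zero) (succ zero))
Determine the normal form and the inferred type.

resulting normal form:
  fun (d : Vec (Eq Nat (succ (succ (succ zero))) (succ (succ (succ zero)))) (succ zero)) => refl Nat (succ (succ zero))
inferred type:
  forall (d : Vec (Eq Nat (succ (succ (succ zero))) (succ (succ (succ zero)))) (succ zero)), Eq Nat (succ (succ zero)) (succ (succ zero))


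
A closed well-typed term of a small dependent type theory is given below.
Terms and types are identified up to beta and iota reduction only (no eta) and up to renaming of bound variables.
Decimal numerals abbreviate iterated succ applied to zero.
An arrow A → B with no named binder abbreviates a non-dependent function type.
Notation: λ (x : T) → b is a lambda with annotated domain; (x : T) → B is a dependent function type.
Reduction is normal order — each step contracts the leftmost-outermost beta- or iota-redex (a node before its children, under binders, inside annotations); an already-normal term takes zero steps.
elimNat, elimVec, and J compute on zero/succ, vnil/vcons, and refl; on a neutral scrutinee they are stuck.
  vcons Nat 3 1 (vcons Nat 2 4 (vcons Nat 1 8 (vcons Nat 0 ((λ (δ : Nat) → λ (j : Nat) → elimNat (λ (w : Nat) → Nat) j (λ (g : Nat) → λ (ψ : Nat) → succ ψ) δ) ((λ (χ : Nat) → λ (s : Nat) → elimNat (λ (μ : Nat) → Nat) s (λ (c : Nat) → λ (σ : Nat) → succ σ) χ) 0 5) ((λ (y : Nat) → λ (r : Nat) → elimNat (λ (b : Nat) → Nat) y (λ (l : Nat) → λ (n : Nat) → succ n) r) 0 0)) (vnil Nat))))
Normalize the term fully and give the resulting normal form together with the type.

reduced normal form:
  vcons Nat 3 1 (vcons Nat 2 4 (vcons Nat 1 8 (vcons Nat 0 5 (vnil Nat))))
the term's type:
  Vec Nat 4
observation: the first redex contracted is a beta-redex; the normal form is reached in 24 normal-order steps.


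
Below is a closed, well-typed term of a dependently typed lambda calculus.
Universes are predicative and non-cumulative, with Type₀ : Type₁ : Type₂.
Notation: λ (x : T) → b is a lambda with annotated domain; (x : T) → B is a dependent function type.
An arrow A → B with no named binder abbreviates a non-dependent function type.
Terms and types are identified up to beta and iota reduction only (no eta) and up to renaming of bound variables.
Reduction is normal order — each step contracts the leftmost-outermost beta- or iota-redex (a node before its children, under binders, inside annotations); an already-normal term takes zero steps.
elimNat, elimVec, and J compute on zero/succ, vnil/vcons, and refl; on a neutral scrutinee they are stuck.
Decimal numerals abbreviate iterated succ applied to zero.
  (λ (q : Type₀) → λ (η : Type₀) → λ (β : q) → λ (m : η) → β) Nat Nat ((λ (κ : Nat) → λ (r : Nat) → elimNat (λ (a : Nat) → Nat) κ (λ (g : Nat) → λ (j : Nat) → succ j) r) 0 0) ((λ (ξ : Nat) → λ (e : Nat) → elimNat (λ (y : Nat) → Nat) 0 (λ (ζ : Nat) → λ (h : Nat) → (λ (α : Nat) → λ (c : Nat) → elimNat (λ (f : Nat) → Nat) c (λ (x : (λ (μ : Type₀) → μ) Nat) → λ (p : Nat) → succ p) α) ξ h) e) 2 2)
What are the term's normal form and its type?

reduced normal form:
  0
the term's type:
  Nat
observation: 7 normal-order steps normalize the term, beginning with a beta-redex.


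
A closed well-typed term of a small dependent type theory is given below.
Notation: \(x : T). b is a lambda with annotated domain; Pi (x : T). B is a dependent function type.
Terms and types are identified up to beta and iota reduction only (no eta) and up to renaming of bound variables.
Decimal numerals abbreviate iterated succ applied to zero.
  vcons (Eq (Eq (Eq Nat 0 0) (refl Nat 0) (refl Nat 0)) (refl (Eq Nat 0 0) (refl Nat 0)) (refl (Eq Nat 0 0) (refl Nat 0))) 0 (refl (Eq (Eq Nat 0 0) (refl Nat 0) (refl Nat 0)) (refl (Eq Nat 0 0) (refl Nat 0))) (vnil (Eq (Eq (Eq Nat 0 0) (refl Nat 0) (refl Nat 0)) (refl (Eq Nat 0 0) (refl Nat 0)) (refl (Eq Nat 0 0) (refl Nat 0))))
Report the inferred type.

inferred type:
  Vec (Eq (Eq (Eq Nat 0 0) (refl Nat 0) (refl Nat 0)) (refl (Eq Nat 0 0) (refl Nat 0)) (refl (Eq Nat 0 0) (refl Nat 0))) 1


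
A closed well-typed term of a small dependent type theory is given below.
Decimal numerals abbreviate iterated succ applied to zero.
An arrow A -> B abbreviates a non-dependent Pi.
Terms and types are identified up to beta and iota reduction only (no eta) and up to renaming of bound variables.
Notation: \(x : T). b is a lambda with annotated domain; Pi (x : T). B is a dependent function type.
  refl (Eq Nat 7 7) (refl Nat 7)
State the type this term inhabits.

type:
  Eq (Eq Nat 7 7) (refl Nat 7) (refl Nat 7)


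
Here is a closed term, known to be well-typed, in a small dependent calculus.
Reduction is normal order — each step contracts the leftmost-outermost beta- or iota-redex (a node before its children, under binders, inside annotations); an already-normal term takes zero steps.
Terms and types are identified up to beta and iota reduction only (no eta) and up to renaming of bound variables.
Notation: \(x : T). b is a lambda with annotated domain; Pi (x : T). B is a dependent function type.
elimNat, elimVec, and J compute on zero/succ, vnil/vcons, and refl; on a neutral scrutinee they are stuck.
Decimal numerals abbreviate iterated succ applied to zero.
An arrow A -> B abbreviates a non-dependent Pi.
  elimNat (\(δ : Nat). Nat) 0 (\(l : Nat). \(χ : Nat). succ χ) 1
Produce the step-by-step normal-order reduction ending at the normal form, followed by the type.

reduction (normal order):
  elimNat (\(δ : Nat). Nat) 0 (\(l : Nat). \(χ : Nat). succ χ) 1
  ~> (\(δ : Nat). \(l : Nat). succ l) 0 (elimNat (\(χ : Nat). Nat) 0 (\(φ : Nat). \(κ : Nat). succ κ) 0)
  ~> (\(δ : Nat). succ δ) (elimNat (\(l : Nat). Nat) 0 (\(χ : Nat). \(φ : Nat). succ φ) 0)
  ~> succ (elimNat (\(δ : Nat). Nat) 0 (\(l : Nat). \(χ : Nat). succ χ) 0)
  ~> 1
type:
  Nat


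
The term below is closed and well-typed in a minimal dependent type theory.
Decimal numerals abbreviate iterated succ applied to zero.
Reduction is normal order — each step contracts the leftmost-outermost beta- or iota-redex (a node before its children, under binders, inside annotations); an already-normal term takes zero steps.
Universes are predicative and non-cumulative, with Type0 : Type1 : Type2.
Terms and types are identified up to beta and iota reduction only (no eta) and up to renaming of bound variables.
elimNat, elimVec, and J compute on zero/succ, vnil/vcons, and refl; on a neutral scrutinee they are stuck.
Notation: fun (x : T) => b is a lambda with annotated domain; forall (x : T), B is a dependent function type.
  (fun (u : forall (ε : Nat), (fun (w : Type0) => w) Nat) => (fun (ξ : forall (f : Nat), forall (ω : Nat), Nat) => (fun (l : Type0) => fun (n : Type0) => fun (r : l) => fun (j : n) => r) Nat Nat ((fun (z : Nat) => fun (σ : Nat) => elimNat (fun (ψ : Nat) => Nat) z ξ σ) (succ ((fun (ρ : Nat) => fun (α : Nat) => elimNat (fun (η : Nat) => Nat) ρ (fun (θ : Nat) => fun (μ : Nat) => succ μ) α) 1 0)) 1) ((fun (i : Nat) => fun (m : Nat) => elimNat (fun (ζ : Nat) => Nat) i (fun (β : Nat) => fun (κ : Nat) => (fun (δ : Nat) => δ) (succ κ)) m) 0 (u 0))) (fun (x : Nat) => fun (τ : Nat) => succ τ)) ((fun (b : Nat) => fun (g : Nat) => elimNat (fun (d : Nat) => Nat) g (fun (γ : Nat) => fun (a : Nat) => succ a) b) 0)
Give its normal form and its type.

resulting normal form:
  3
inferred type:
  Nat


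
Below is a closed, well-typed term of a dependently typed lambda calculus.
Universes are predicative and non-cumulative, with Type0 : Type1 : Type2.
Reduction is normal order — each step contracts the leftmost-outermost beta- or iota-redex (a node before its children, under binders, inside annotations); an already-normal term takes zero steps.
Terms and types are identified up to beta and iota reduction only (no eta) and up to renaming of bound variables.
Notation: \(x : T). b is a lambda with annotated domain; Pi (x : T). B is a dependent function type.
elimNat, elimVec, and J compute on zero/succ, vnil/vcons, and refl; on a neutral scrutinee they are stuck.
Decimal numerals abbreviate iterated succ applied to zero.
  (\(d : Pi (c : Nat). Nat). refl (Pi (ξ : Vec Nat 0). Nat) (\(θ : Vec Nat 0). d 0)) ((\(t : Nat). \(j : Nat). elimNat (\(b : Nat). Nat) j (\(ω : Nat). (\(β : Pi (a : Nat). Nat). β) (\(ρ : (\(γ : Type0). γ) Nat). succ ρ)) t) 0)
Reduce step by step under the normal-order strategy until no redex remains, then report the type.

reduction (normal order):
  (\(d : Pi (c : Nat). Nat). refl (Pi (ξ : Vec Nat 0). Nat) (\(θ : Vec Nat 0). d 0)) ((\(t : Nat). \(j : Nat). elimNat (\(b : Nat). Nat) j (\(ω : Nat). (\(β : Pi (a : Nat). Nat). β) (\(ρ : (\(γ : Type0). γ) Nat). succ ρ)) t) 0)
  ~> refl (Pi (d : Vec Nat 0). Nat) (\(c : Vec Nat 0). (\(ξ : Nat). \(θ : Nat). elimNat (\(t : Nat). Nat) θ (\(j : Nat). (\(b : Pi (ω : Nat). Nat). b) (\(β : (\(a : Type0). a) Nat). succ β)) ξ) 0 0)
  ~> refl (Pi (d : Vec Nat 0). Nat) (\(c : Vec Nat 0). (\(ξ : Nat). elimNat (\(θ : Nat). Nat) ξ (\(t : Nat). (\(j : Pi (b : Nat). Nat). j) (\(ω : (\(β : Type0). β) Nat). succ ω)) 0) 0)
  ~> refl (Pi (d : Vec Nat 0). Nat) (\(c : Vec Nat 0). elimNat (\(ξ : Nat). Nat) 0 (\(θ : Nat). (\(t : Pi (j : Nat). Nat). t) (\(b : (\(ω : Type0). ω) Nat). succ b)) 0)
  ~> refl (Pi (d : Vec Nat 0). Nat) (\(c : Vec Nat 0). 0)
inferred type:
  Eq (Pi (d : Vec Nat 0). Nat) (\(c : Vec Nat 0). 0) (\(ξ : Vec Nat 0). 0)


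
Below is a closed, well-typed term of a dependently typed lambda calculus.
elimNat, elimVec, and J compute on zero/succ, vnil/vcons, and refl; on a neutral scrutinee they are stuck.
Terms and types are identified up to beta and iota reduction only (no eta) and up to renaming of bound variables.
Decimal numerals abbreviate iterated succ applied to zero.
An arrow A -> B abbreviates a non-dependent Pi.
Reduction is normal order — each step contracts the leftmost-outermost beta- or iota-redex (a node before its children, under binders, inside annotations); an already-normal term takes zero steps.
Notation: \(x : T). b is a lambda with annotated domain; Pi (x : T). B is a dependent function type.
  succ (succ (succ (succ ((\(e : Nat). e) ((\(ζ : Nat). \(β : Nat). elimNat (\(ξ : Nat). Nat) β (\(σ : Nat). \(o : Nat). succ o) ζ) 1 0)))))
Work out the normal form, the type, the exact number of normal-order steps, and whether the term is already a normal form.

normal form:
  5
inferred type:
  Nat
normal-order step count: 7
already normal: no
first contracted redex: a beta-redex


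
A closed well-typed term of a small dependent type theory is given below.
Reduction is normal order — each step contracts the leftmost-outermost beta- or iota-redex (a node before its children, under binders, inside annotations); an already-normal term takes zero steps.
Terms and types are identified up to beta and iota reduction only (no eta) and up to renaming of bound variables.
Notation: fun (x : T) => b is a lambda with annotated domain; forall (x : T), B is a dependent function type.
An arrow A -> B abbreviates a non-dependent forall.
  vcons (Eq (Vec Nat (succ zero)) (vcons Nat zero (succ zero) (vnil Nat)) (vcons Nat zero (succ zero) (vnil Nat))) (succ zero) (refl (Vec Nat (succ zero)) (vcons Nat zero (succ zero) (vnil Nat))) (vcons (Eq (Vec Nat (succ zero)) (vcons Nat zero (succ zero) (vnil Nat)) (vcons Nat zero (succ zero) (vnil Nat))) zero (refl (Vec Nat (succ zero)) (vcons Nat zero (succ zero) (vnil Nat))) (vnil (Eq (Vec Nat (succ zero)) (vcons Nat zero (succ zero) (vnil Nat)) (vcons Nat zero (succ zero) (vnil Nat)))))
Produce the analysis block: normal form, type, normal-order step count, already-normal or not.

resulting normal form:
  vcons (Eq (Vec Nat (succ zero)) (vcons Nat zero (succ zero) (vnil Nat)) (vcons Nat zero (succ zero) (vnil Nat))) (succ zero) (refl (Vec Nat (succ zero)) (vcons Nat zero (succ zero) (vnil Nat))) (vcons (Eq (Vec Nat (succ zero)) (vcons Nat zero (succ zero) (vnil Nat)) (vcons Nat zero (succ zero) (vnil Nat))) zero (refl (Vec Nat (succ zero)) (vcons Nat zero (succ zero) (vnil Nat))) (vnil (Eq (Vec Nat (succ zero)) (vcons Nat zero (succ zero) (vnil Nat)) (vcons Nat zero (succ zero) (vnil Nat)))))
the term's type:
  Vec (Eq (Vec Nat (succ zero)) (vcons Nat zero (succ zero) (vnil Nat)) (vcons Nat zero (succ zero) (vnil Nat))) (succ (succ zero))
normal-order step count: 0
already normal: yes


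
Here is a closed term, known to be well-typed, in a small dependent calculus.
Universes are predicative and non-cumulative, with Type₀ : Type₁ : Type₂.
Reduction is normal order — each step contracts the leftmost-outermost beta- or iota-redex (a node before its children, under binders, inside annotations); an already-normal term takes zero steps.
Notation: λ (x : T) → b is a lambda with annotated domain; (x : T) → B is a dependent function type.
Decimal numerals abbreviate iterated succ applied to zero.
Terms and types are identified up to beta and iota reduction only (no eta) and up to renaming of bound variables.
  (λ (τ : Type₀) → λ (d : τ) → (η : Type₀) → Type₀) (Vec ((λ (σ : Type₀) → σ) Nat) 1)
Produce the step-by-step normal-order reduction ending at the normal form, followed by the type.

normal-order reduction sequence:
  (λ (τ : Type₀) → λ (d : τ) → (η : Type₀) → Type₀) (Vec ((λ (σ : Type₀) → σ) Nat) 1)
  ~> λ (τ : Vec ((λ (d : Type₀) → d) Nat) 1) → (η : Type₀) → Type₀
  ~> λ (τ : Vec Nat 1) → (d : Type₀) → Type₀
type:
  (τ : Vec Nat 1) → Type₁


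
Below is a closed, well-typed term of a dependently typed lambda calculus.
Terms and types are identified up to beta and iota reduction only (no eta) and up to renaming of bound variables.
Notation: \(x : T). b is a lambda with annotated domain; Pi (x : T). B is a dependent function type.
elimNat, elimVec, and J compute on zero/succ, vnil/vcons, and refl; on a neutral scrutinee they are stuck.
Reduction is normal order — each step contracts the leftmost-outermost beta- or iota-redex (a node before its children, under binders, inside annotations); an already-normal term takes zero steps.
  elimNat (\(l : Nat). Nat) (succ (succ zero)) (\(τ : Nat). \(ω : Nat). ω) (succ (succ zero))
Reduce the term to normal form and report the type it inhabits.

resulting normal form:
  succ (succ zero)
the term's type:
  Nat
observation: reduction starts at an elimNat iota-redex, and 7 normal-order steps reach the normal form.


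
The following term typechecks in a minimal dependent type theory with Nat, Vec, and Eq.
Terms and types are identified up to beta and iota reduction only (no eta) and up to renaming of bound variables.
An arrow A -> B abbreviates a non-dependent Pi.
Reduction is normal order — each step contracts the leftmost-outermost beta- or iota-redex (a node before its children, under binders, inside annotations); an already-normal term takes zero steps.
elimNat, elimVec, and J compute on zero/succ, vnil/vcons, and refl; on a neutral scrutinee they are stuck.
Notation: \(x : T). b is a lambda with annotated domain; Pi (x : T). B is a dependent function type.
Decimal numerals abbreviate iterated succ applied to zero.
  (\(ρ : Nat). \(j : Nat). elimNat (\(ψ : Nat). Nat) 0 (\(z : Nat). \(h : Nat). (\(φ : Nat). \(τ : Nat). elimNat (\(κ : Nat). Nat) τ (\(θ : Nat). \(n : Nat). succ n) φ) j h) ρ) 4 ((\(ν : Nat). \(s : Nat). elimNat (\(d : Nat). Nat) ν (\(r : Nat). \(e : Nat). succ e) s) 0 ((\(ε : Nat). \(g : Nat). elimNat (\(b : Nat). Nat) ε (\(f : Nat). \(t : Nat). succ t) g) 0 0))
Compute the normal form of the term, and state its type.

reduced normal form:
  0
type:
  Nat
observation: 51 normal-order steps separate the term from its normal form.


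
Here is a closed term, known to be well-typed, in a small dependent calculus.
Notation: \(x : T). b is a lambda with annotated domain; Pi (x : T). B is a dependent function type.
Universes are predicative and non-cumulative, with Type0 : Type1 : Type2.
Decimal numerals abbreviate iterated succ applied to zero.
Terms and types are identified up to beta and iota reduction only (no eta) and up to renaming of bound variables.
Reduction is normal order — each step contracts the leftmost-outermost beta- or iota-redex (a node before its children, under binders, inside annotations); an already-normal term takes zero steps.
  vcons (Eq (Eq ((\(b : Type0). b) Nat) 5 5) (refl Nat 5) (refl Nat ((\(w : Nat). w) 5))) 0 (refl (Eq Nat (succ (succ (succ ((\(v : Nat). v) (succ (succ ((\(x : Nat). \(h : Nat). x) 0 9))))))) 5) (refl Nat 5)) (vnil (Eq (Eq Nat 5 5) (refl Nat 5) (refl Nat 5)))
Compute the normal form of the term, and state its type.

resulting normal form:
  vcons (Eq (Eq Nat 5 5) (refl Nat 5) (refl Nat 5)) 0 (refl (Eq Nat 5 5) (refl Nat 5)) (vnil (Eq (Eq Nat 5 5) (refl Nat 5) (refl Nat 5)))
inferred type:
  Vec (Eq (Eq Nat 5 5) (refl Nat 5) (refl Nat 5)) 1
observation: the term reaches its normal form after 5 normal-order steps.


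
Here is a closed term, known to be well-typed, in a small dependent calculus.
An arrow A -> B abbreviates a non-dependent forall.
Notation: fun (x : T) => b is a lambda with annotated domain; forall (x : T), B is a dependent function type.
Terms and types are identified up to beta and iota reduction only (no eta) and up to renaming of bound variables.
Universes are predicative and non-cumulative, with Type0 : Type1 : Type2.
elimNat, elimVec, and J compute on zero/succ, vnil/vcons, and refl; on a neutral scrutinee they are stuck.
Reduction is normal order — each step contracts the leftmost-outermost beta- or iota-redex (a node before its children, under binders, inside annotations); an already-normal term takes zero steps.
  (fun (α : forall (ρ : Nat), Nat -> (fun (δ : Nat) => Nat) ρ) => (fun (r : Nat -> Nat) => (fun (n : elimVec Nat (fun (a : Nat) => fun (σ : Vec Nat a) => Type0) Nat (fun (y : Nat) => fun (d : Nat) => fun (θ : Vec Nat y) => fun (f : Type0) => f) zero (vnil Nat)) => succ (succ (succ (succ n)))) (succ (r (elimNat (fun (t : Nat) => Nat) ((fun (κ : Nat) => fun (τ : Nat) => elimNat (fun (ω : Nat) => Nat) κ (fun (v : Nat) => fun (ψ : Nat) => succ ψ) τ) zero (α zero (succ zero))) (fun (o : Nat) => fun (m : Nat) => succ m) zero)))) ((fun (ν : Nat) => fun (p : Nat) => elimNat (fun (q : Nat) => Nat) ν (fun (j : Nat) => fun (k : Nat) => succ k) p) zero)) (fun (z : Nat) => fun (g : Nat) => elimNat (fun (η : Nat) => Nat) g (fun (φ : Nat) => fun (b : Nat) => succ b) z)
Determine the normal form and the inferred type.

normal form:
  succ (succ (succ (succ (succ (succ zero)))))
type:
  Nat
observation: the first redex contracted is a beta-redex; the normal form is reached in 19 normal-order steps.


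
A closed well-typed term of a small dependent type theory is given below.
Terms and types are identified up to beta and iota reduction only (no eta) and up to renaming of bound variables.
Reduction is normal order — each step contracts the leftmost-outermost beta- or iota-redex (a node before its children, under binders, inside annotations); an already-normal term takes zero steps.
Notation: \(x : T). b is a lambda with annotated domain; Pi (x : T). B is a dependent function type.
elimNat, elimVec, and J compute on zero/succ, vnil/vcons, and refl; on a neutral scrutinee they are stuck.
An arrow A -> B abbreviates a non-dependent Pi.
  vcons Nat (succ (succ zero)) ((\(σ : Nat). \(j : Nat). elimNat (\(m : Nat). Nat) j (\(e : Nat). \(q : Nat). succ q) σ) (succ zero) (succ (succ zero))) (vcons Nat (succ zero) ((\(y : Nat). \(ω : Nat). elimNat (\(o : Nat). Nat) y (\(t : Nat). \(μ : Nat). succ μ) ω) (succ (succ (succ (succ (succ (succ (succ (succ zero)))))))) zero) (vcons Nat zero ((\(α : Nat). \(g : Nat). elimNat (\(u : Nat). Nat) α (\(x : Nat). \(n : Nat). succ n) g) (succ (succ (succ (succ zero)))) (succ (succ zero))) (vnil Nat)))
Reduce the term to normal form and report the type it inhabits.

resulting normal form:
  vcons Nat (succ (succ zero)) (succ (succ (succ zero))) (vcons Nat (succ zero) (succ (succ (succ (succ (succ (succ (succ (succ zero)))))))) (vcons Nat zero (succ (succ (succ (succ (succ (succ zero)))))) (vnil Nat)))
type:
  Vec Nat (succ (succ (succ zero)))


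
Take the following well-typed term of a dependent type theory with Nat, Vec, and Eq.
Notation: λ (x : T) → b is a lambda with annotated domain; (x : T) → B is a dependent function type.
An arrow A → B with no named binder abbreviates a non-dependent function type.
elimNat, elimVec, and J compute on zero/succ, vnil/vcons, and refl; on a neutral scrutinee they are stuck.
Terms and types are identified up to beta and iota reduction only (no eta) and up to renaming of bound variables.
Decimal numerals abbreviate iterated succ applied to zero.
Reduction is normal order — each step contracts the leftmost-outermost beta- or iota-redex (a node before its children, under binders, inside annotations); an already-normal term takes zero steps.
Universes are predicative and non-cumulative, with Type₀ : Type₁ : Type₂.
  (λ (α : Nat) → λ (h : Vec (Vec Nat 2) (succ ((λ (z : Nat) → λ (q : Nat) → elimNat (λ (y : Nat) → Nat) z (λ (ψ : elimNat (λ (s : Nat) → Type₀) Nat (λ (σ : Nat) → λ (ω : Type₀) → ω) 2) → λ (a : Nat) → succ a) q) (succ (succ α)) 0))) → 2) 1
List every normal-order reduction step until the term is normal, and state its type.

reduction (normal order):
  (λ (α : Nat) → λ (h : Vec (Vec Nat 2) (succ ((λ (z : Nat) → λ (q : Nat) → elimNat (λ (y : Nat) → Nat) z (λ (ψ : elimNat (λ (s : Nat) → Type₀) Nat (λ (σ : Nat) → λ (ω : Type₀) → ω) 2) → λ (a : Nat) → succ a) q) (succ (succ α)) 0))) → 2) 1
  ~> λ (α : Vec (Vec Nat 2) (succ ((λ (h : Nat) → λ (z : Nat) → elimNat (λ (q : Nat) → Nat) h (λ (y : elimNat (λ (ψ : Nat) → Type₀) Nat (λ (s : Nat) → λ (σ : Type₀) → σ) 2) → λ (ω : Nat) → succ ω) z) 3 0))) → 2
  ~> λ (α : Vec (Vec Nat 2) (succ ((λ (h : Nat) → elimNat (λ (z : Nat) → Nat) 3 (λ (q : elimNat (λ (y : Nat) → Type₀) Nat (λ (ψ : Nat) → λ (s : Type₀) → s) 2) → λ (σ : Nat) → succ σ) h) 0))) → 2
  ~> λ (α : Vec (Vec Nat 2) (succ (elimNat (λ (h : Nat) → Nat) 3 (λ (z : elimNat (λ (q : Nat) → Type₀) Nat (λ (y : Nat) → λ (ψ : Type₀) → ψ) 2) → λ (s : Nat) → succ s) 0))) → 2
  ~> λ (α : Vec (Vec Nat 2) 4) → 2
inferred type:
  Vec (Vec Nat 2) 4 → Nat


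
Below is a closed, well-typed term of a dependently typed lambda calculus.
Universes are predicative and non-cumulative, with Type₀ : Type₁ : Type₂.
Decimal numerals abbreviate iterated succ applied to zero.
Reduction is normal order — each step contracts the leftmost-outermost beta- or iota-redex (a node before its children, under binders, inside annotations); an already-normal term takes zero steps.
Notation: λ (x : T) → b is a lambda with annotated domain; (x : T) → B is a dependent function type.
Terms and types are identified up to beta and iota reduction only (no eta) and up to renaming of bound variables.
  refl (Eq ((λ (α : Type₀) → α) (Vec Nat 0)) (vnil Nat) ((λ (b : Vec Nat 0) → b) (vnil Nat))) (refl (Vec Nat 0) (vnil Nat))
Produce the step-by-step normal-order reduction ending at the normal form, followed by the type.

normal-order reduction:
  refl (Eq ((λ (α : Type₀) → α) (Vec Nat 0)) (vnil Nat) ((λ (b : Vec Nat 0) → b) (vnil Nat))) (refl (Vec Nat 0) (vnil Nat))
  ~> refl (Eq (Vec Nat 0) (vnil Nat) ((λ (α : Vec Nat 0) → α) (vnil Nat))) (refl (Vec Nat 0) (vnil Nat))
  ~> refl (Eq (Vec Nat 0) (vnil Nat) (vnil Nat)) (refl (Vec Nat 0) (vnil Nat))
inferred type:
  Eq (Eq (Vec Nat 0) (vnil Nat) (vnil Nat)) (refl (Vec Nat 0) (vnil Nat)) (refl (Vec Nat 0) (vnil Nat))


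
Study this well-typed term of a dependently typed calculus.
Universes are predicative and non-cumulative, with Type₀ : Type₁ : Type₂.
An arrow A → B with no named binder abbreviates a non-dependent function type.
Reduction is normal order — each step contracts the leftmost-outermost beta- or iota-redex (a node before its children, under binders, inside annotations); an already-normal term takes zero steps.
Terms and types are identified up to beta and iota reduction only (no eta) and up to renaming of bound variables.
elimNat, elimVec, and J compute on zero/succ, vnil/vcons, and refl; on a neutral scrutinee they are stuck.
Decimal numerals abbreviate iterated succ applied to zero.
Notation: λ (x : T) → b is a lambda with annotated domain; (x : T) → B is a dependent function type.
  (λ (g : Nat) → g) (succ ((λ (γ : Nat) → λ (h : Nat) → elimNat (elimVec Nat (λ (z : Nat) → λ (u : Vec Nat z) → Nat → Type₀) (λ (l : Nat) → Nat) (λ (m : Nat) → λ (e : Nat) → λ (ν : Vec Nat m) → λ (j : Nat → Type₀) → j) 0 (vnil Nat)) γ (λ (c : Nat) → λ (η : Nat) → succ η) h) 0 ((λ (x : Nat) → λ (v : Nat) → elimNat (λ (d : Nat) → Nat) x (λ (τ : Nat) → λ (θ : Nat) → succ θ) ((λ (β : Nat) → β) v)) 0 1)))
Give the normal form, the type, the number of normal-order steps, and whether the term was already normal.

resulting normal form:
  2
the term's type:
  Nat
reduction steps (normal order): 15
term was already normal: no
first contracted redex: a beta-redex


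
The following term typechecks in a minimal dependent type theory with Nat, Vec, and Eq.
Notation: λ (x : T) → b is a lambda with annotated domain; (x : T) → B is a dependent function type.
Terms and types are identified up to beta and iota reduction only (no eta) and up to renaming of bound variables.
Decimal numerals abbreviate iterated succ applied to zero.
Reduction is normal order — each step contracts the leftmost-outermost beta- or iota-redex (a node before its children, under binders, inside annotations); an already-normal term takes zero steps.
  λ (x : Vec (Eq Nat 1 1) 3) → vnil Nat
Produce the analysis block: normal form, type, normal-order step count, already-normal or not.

normal form:
  λ (x : Vec (Eq Nat 1 1) 3) → vnil Nat
type:
  (x : Vec (Eq Nat 1 1) 3) → Vec Nat 0
normal-order step count: 0
term was already normal: yes


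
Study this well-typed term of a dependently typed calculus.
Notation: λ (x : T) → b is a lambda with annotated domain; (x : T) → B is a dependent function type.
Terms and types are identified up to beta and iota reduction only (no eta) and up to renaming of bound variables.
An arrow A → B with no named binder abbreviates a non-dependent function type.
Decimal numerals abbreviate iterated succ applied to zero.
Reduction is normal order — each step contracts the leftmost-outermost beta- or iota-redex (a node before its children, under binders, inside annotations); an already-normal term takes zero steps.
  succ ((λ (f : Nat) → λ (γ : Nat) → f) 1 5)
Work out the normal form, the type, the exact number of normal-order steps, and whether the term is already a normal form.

reduced normal form:
  2
the term's type:
  Nat
normal-order step count: 2
started in normal form: no
first contracted redex: a beta-redex


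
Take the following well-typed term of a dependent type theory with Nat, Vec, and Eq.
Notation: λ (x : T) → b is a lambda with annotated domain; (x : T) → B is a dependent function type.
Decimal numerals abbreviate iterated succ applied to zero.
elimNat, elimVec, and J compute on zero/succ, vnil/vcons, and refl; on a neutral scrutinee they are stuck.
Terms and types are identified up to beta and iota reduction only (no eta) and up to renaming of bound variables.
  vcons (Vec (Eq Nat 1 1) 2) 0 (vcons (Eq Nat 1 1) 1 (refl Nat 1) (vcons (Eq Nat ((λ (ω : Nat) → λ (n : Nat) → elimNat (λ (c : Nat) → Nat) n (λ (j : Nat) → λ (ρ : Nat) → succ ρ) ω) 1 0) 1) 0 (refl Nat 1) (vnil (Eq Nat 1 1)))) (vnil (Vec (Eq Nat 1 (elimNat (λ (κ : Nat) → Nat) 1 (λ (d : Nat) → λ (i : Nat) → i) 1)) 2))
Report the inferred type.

the term's type:
  Vec (Vec (Eq Nat 1 1) 2) 1


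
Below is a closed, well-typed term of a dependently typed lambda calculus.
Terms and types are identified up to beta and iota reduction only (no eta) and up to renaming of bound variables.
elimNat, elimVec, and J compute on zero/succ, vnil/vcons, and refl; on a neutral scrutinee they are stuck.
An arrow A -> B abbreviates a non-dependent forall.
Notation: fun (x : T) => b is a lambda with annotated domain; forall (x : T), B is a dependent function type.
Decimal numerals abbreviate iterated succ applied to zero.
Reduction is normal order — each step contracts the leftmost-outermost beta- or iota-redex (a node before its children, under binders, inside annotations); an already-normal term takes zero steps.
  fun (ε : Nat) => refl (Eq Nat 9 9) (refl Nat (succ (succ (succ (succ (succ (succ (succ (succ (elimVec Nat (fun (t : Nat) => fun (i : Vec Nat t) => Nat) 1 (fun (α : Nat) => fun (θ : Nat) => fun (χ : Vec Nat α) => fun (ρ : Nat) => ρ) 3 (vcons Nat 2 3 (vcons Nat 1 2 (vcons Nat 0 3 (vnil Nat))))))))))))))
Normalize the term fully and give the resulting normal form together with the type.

resulting normal form:
  fun (ε : Nat) => refl (Eq Nat 9 9) (refl Nat 9)
type:
  Nat -> Eq (Eq Nat 9 9) (refl Nat 9) (refl Nat 9)
observation: 16 normal-order steps separate the term from its normal form.


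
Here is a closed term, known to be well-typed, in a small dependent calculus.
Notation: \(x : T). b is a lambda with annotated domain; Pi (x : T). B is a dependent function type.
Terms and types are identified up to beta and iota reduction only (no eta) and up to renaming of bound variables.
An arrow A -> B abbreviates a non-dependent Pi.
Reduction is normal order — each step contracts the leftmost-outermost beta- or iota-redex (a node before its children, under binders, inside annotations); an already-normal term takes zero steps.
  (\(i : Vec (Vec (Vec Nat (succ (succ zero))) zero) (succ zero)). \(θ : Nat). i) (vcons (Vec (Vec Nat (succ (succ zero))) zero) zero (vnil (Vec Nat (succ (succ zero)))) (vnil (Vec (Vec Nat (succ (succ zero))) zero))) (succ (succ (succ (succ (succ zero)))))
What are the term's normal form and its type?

normal form:
  vcons (Vec (Vec Nat (succ (succ zero))) zero) zero (vnil (Vec Nat (succ (succ zero)))) (vnil (Vec (Vec Nat (succ (succ zero))) zero))
the term's type:
  Vec (Vec (Vec Nat (succ (succ zero))) zero) (succ zero)


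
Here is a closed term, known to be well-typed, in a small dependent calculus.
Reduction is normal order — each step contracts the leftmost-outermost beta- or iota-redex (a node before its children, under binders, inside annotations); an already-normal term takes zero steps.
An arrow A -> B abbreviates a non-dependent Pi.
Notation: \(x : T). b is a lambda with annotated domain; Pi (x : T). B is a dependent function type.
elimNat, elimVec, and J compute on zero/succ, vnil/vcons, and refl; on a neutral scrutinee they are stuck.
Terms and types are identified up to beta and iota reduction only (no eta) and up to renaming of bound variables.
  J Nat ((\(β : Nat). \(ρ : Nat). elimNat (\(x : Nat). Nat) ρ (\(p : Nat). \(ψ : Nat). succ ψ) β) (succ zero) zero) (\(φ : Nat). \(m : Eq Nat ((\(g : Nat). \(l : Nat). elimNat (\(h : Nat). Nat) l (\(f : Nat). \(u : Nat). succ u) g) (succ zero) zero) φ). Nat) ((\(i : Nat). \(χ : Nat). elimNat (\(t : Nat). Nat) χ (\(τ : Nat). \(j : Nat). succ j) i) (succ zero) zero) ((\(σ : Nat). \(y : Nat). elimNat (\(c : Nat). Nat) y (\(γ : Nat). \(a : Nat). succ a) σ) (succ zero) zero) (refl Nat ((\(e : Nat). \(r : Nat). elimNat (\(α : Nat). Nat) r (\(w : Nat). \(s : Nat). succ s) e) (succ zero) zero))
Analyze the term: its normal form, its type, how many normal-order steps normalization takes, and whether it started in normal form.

normal form:
  succ zero
inferred type:
  Nat
steps to reach normal form (normal order): 7
started in normal form: no
first redex: a J iota-redex


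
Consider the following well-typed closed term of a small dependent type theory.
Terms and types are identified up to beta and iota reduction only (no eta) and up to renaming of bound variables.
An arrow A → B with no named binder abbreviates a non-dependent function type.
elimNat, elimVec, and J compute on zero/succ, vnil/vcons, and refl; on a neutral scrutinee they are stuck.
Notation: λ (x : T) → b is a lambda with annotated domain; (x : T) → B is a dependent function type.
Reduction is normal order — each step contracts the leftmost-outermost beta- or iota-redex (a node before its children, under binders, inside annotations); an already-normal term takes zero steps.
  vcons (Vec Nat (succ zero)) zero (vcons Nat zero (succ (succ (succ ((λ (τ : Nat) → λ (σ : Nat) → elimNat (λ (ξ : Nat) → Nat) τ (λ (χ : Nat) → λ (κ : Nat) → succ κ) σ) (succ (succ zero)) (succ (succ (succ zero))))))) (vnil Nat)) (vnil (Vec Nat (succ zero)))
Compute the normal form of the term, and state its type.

resulting normal form:
  vcons (Vec Nat (succ zero)) zero (vcons Nat zero (succ (succ (succ (succ (succ (succ (succ (succ zero)))))))) (vnil Nat)) (vnil (Vec Nat (succ zero)))
type:
  Vec (Vec Nat (succ zero)) (succ zero)


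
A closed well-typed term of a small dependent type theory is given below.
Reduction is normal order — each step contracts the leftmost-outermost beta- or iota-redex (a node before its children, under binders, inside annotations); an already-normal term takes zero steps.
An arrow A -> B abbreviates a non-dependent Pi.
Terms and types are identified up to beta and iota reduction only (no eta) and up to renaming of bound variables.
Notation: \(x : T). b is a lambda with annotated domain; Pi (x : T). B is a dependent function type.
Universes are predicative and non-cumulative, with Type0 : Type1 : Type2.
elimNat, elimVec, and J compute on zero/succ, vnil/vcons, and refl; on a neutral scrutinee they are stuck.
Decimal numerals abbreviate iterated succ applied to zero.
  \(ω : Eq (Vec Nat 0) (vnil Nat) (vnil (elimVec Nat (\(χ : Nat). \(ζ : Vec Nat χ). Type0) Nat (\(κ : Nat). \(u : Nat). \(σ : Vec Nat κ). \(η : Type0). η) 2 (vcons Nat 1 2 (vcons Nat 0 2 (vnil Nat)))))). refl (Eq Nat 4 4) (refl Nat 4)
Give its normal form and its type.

resulting normal form:
  \(ω : Eq (Vec Nat 0) (vnil Nat) (vnil Nat)). refl (Eq Nat 4 4) (refl Nat 4)
inferred type:
  Eq (Vec Nat 0) (vnil Nat) (vnil Nat) -> Eq (Eq Nat 4 4) (refl Nat 4) (refl Nat 4)
observation: 11 normal-order steps separate the term from its normal form.


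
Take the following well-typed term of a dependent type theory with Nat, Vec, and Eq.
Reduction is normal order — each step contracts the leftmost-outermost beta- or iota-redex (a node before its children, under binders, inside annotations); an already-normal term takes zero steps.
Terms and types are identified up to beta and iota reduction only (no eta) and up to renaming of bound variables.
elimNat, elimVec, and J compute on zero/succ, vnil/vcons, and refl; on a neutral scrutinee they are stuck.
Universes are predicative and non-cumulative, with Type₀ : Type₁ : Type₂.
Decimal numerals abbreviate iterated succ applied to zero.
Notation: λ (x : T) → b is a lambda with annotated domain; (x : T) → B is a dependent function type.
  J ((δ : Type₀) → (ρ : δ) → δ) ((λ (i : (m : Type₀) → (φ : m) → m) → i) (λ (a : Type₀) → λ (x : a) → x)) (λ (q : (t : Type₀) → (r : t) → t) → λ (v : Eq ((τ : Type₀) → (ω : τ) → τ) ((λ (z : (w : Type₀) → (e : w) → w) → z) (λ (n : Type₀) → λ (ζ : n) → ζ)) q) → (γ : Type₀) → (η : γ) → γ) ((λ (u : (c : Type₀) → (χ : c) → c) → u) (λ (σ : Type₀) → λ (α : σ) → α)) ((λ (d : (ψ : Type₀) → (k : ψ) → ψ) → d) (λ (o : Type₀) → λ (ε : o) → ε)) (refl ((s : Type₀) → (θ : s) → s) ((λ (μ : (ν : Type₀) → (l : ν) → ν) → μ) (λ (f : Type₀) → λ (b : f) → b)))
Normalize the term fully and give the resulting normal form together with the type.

normal form:
  λ (δ : Type₀) → λ (ρ : δ) → ρ
inferred type:
  (δ : Type₀) → (ρ : δ) → δ
observation: 2 normal-order steps normalize the term, beginning with a J iota-redex.


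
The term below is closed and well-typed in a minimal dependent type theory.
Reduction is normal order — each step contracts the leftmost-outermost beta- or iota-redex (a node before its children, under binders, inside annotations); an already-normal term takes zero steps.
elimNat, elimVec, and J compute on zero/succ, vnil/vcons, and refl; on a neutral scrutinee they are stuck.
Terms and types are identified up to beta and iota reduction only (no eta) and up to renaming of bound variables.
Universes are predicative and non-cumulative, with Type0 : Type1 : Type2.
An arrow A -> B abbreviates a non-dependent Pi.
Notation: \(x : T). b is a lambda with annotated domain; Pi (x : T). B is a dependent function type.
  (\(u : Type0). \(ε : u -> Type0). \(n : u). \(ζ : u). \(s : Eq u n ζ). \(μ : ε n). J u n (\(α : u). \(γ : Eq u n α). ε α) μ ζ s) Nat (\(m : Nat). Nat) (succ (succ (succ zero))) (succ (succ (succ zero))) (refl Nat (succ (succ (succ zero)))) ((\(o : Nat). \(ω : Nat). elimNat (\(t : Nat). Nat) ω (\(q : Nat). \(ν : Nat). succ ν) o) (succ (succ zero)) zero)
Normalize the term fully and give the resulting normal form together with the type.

normal form:
  succ (succ zero)
inferred type:
  Nat


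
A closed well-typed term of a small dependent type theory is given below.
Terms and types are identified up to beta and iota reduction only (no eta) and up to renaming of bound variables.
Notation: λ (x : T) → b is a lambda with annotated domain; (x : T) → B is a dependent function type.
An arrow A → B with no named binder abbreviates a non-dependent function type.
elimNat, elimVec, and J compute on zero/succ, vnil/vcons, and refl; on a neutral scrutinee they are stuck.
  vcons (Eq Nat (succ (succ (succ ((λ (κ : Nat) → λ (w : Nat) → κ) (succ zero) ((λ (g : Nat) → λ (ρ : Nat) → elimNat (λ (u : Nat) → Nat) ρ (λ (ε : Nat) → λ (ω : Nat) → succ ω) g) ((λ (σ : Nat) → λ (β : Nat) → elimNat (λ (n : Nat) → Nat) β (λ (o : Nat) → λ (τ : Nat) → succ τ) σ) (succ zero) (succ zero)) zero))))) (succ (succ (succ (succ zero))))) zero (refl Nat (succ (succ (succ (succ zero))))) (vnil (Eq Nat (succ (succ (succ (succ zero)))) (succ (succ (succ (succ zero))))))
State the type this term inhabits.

the term's type:
  Vec (Eq Nat (succ (succ (succ (succ zero)))) (succ (succ (succ (succ zero))))) (succ zero)


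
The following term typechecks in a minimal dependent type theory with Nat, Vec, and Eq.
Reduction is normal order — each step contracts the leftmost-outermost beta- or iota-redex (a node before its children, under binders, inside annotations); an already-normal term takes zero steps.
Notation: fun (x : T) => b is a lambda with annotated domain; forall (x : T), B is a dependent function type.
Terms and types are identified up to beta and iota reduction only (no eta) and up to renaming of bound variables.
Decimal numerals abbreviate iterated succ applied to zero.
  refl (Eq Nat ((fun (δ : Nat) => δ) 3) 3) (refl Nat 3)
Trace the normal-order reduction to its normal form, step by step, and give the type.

normal-order reduction sequence:
  refl (Eq Nat ((fun (δ : Nat) => δ) 3) 3) (refl Nat 3)
  ~> refl (Eq Nat 3 3) (refl Nat 3)
inferred type:
  Eq (Eq Nat 3 3) (refl Nat 3) (refl Nat 3)
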